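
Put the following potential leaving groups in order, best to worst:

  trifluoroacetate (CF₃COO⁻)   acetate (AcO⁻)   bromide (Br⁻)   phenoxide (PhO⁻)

bromide (Br⁻) > trifluoroacetate (CF₃COO⁻) > acetate (AcO⁻) > phenoxide (PhO⁻)

A good leaving group is a weak base: the lower the pKₐ of its conjugate acid, the more readily it departs.
bromide (Br⁻): pKₐ(HBr) ≈ -9
trifluoroacetate (CF₃COO⁻): pKₐ(CF₃COOH) ≈ 0.2
acetate (AcO⁻): pKₐ(CH₃COOH) ≈ 4.8
phenoxide (PhO⁻): pKₐ(C₆H₅OH (phenol)) ≈ 10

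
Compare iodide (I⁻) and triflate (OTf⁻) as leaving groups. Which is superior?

triflate (OTf⁻)

triflate (OTf⁻) is the better leaving group.
pKₐ(CF₃SO₃H (triflic acid)) ≈ -14 versus pKₐ(HI) ≈ -10: triflate (OTf⁻) is the much weaker base.
Charge spread over three oxygens and a CF₃ group; the premier leaving group in synthesis.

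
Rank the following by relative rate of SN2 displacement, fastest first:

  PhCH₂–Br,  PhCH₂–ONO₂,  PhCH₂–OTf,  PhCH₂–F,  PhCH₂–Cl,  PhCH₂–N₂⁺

Same R in every case — rank the leaving groups.
A good leaving group is a weak base: the lower the pKₐ of its conjugate acid, the more readily it departs.
PhCH₂–N₂⁺ loses N₂: no meaningful conjugate acid; N₂ departs as an exceptionally stable neutral molecule
PhCH₂–OTf loses OTf⁻: pKₐ(CF₃SO₃H (triflic acid)) ≈ -14
PhCH₂–Br loses Br⁻: pKₐ(HBr) ≈ -9
PhCH₂–Cl loses Cl⁻: pKₐ(HCl) ≈ -7
PhCH₂–ONO₂ loses NO₃⁻: pKₐ(HNO₃) ≈ -1.3
PhCH₂–F loses F⁻: pKₐ(HF) ≈ 3.2

PhCH₂–N₂⁺ > PhCH₂–OTf > PhCH₂–Br > PhCH₂–Cl > PhCH₂–ONO₂ > PhCH₂–F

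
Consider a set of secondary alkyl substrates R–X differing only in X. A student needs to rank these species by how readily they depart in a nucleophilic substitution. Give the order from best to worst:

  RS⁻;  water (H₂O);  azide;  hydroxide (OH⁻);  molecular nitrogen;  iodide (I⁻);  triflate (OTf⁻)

molecular nitrogen > triflate (OTf⁻) > iodide (I⁻) > water (H₂O) > azide > RS⁻ > hydroxide (OH⁻)

molecular nitrogen: no meaningful conjugate acid; N₂ departs as an exceptionally stable neutral molecule
triflate (OTf⁻): pKₐ(CF₃SO₃H (triflic acid)) ≈ -14
iodide (I⁻): pKₐ(HI) ≈ -10
water (H₂O): pKₐ(H₃O⁺) ≈ -1.7
azide: pKₐ(HN₃) ≈ 4.7
RS⁻: pKₐ(RSH (a thiol)) ≈ 10.5
hydroxide (OH⁻): pKₐ(H₂O) ≈ 15.7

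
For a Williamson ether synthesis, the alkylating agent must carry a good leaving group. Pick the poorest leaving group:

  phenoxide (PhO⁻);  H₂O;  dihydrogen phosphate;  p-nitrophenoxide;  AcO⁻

The more stable X⁻ (or X) is on its own — i.e. the weaker a base it is — the better a leaving group it makes.
H₂O: pKₐ(H₃O⁺) ≈ -1.7
dihydrogen phosphate: pKₐ(H₃PO₄) ≈ 2.1
AcO⁻: pKₐ(CH₃COOH) ≈ 4.8
p-nitrophenoxide: pKₐ(p-nitrophenol) ≈ 7.2
phenoxide (PhO⁻): pKₐ(C₆H₅OH (phenol)) ≈ 10

phenoxide (PhO⁻)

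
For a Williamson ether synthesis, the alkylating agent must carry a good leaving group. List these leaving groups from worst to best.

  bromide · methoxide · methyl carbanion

The more stable X⁻ (or X) is on its own — i.e. the weaker a base it is — the better a leaving group it makes.
bromide: pKₐ(HBr) ≈ -9
methoxide: pKₐ(CH₃OH) ≈ 15.5
methyl carbanion: pKₐ(CH₄) ≈ 48
Reversing gives the worst-to-best order requested.

methyl carbanion < methoxide < bromide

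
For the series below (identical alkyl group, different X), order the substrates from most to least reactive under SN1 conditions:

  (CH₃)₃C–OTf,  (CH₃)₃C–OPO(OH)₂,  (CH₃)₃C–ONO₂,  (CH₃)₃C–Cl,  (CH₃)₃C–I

(CH₃)₃C–OTf > (CH₃)₃C–I > (CH₃)₃C–Cl > (CH₃)₃C–ONO₂ > (CH₃)₃C–OPO(OH)₂

Identical carbon frameworks mean the comparison reduces to leaving-group quality.
A good leaving group is a weak base: the lower the pKₐ of its conjugate acid, the more readily it departs.
(CH₃)₃C–OTf loses OTf⁻: pKₐ(CF₃SO₃H (triflic acid)) ≈ -14
(CH₃)₃C–I loses I⁻: pKₐ(HI) ≈ -10
(CH₃)₃C–Cl loses Cl⁻: pKₐ(HCl) ≈ -7
(CH₃)₃C–ONO₂ loses NO₃⁻: pKₐ(HNO₃) ≈ -1.3
(CH₃)₃C–OPO(OH)₂ loses H₂PO₄⁻: pKₐ(H₃PO₄) ≈ 2.1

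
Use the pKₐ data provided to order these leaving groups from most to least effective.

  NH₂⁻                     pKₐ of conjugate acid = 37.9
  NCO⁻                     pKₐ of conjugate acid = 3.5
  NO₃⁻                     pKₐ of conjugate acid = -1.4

Lower conjugate-acid pKₐ ⇒ weaker base ⇒ better leaving group.
Sorting by the given values: NO₃⁻ (-1.4), NCO⁻ (3.5), NH₂⁻ (37.9).

NO₃⁻ > NCO⁻ > NH₂⁻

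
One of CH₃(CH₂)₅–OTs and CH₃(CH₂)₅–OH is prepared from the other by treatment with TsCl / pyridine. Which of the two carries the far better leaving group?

From CH₃(CH₂)₅–OH the departing group would be OH⁻ (pKₐ(H₂O) ≈ 15.7). Strong base; essentially never leaves without prior activation.
From CH₃(CH₂)₅–OTs the leaving group is OTs⁻ (pKₐ(p-CH₃C₆H₄SO₃H (TsOH)) ≈ -2.8). Resonance-delocalised arenesulfonate.
Treatment with TsCl / pyridine works by converting the hydroxyl into a tosylate, making CH₃(CH₂)₅–OTs enormously more reactive.

CH₃(CH₂)₅–OTs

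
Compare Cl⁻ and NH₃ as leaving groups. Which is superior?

Cl⁻

Cl⁻ is the better leaving group.
pKₐ(HCl) ≈ -7 versus pKₐ(NH₄⁺) ≈ 9.2: Cl⁻ is the much weaker base.
Moderately weak base.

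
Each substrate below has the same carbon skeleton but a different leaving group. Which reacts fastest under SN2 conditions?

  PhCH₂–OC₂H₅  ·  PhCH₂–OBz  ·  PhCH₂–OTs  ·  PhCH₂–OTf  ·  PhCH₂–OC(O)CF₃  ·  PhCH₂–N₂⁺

PhCH₂–N₂⁺

Identical carbon frameworks mean the comparison reduces to leaving-group quality.
Rank by basicity of the departing species: weakest base leaves most easily.
PhCH₂–N₂⁺ loses N₂: no meaningful conjugate acid; N₂ departs as an exceptionally stable neutral molecule
PhCH₂–OTf loses OTf⁻: pKₐ(CF₃SO₃H (triflic acid)) ≈ -14
PhCH₂–OTs loses OTs⁻: pKₐ(p-CH₃C₆H₄SO₃H (TsOH)) ≈ -2.8
PhCH₂–OC(O)CF₃ loses CF₃COO⁻: pKₐ(CF₃COOH) ≈ 0.2
PhCH₂–OBz loses PhCOO⁻: pKₐ(C₆H₅COOH) ≈ 4.2
PhCH₂–OC₂H₅ loses CH₃CH₂O⁻: pKₐ(CH₃CH₂OH) ≈ 16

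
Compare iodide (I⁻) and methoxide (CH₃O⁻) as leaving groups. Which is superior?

iodide (I⁻)

iodide (I⁻) is the better leaving group.
pKₐ(HI) ≈ -10 versus pKₐ(CH₃OH) ≈ 15.5: iodide (I⁻) is the much weaker base.
Large, highly polarisable; very weak base.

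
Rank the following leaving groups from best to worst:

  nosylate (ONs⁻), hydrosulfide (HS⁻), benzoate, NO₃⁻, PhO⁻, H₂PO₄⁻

nosylate (ONs⁻) > NO₃⁻ > H₂PO₄⁻ > benzoate > hydrosulfide (HS⁻) > PhO⁻

A good leaving group is a weak base: the lower the pKₐ of its conjugate acid, the more readily it departs.
nosylate (ONs⁻): pKₐ(p-O₂NC₆H₄SO₃H) ≈ -3.5
NO₃⁻: pKₐ(HNO₃) ≈ -1.3
H₂PO₄⁻: pKₐ(H₃PO₄) ≈ 2.1
benzoate: pKₐ(C₆H₅COOH) ≈ 4.2
hydrosulfide (HS⁻): pKₐ(H₂S) ≈ 7
PhO⁻: pKₐ(C₆H₅OH (phenol)) ≈ 10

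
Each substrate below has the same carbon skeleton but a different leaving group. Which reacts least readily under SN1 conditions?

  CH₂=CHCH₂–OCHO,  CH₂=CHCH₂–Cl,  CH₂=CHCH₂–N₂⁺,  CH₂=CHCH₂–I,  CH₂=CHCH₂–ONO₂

CH₂=CHCH₂–OCHO

Identical carbon frameworks mean the comparison reduces to leaving-group quality.
Leaving-group ability tracks the stability of the departed species; conjugate-acid pKₐ is the usual yardstick (lower pKₐ → better LG).
CH₂=CHCH₂–N₂⁺ loses N₂: no meaningful conjugate acid; N₂ departs as an exceptionally stable neutral molecule
CH₂=CHCH₂–I loses I⁻: pKₐ(HI) ≈ -10
CH₂=CHCH₂–Cl loses Cl⁻: pKₐ(HCl) ≈ -7
CH₂=CHCH₂–ONO₂ loses NO₃⁻: pKₐ(HNO₃) ≈ -1.3
CH₂=CHCH₂–OCHO loses HCOO⁻: pKₐ(HCOOH) ≈ 3.8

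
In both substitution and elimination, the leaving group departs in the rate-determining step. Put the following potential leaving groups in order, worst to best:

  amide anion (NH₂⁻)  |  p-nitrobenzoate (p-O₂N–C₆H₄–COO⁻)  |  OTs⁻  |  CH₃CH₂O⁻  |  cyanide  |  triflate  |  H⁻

amide anion (NH₂⁻) < H⁻ < CH₃CH₂O⁻ < cyanide < p-nitrobenzoate (p-O₂N–C₆H₄–COO⁻) < OTs⁻ < triflate

triflate: pKₐ(CF₃SO₃H (triflic acid)) ≈ -14
OTs⁻: pKₐ(p-CH₃C₆H₄SO₃H (TsOH)) ≈ -2.8
p-nitrobenzoate (p-O₂N–C₆H₄–COO⁻): pKₐ(p-nitrobenzoic acid) ≈ 3.4
cyanide: pKₐ(HCN) ≈ 9.2
CH₃CH₂O⁻: pKₐ(CH₃CH₂OH) ≈ 16
H⁻: pKₐ(H₂) ≈ 36
amide anion (NH₂⁻): pKₐ(NH₃) ≈ 38
Listed from poorest to best leaving group as asked.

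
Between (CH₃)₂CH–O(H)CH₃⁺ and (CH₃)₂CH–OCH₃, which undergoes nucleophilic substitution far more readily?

(CH₃)₂CH–O(H)CH₃⁺

From (CH₃)₂CH–OCH₃ the departing group would be CH₃O⁻ (pKₐ(CH₃OH) ≈ 15.5). Strong base; alkoxides do not leave unassisted.
From (CH₃)₂CH–O(H)CH₃⁺ the leaving group is R'OH (pKₐ(R'OH₂⁺) ≈ -2.4). Neutral; leaves from a protonated ether (an oxonium ion, R–O(H)R'⁺).
(In practice (CH₃)₂CH–O(H)CH₃⁺ is made from (CH₃)₂CH–OCH₃ by protonation with concentrated HI, allowing neutral methanol, rather than methoxide, to depart.)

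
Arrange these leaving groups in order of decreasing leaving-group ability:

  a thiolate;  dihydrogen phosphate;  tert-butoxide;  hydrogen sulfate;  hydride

hydrogen sulfate: pKₐ(H₂SO₄) ≈ -3 — conjugate base of a strong mineral acid
dihydrogen phosphate: pKₐ(H₃PO₄) ≈ 2.1
a thiolate: pKₐ(RSH (a thiol)) ≈ 10.5 — moderately basic; rarely leaves without activation
tert-butoxide: pKₐ(t-BuOH) ≈ 18
hydride: pKₐ(H₂) ≈ 36

hydrogen sulfate > dihydrogen phosphate > a thiolate > tert-butoxide > hydride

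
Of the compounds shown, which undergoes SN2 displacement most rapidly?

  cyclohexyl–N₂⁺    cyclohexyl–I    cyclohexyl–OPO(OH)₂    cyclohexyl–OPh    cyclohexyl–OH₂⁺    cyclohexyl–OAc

With the same alkyl group throughout, only the leaving group differentiates the rates.
Leaving-group ability tracks the stability of the departed species; conjugate-acid pKₐ is the usual yardstick (lower pKₐ → better LG).
cyclohexyl–N₂⁺ loses N₂: no meaningful conjugate acid; N₂ departs as an exceptionally stable neutral molecule
cyclohexyl–I loses I⁻: pKₐ(HI) ≈ -10
cyclohexyl–OH₂⁺ loses H₂O: pKₐ(H₃O⁺) ≈ -1.7
cyclohexyl–OPO(OH)₂ loses H₂PO₄⁻: pKₐ(H₃PO₄) ≈ 2.1
cyclohexyl–OAc loses AcO⁻: pKₐ(CH₃COOH) ≈ 4.8
cyclohexyl–OPh loses PhO⁻: pKₐ(C₆H₅OH (phenol)) ≈ 10

cyclohexyl–N₂⁺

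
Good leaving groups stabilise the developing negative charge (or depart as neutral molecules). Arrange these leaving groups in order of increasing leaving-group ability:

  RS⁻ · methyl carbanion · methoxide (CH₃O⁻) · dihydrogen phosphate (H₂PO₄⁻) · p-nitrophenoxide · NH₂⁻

A good leaving group is a weak base: the lower the pKₐ of its conjugate acid, the more readily it departs.
dihydrogen phosphate (H₂PO₄⁻): pKₐ(H₃PO₄) ≈ 2.1
p-nitrophenoxide: pKₐ(p-nitrophenol) ≈ 7.2
RS⁻: pKₐ(RSH (a thiol)) ≈ 10.5
methoxide (CH₃O⁻): pKₐ(CH₃OH) ≈ 15.5
NH₂⁻: pKₐ(NH₃) ≈ 38
methyl carbanion: pKₐ(CH₄) ≈ 48
The question asks for worst first, so the sequence is read in increasing leaving-group ability.

methyl carbanion < NH₂⁻ < methoxide (CH₃O⁻) < RS⁻ < p-nitrophenoxide < dihydrogen phosphate (H₂PO₄⁻)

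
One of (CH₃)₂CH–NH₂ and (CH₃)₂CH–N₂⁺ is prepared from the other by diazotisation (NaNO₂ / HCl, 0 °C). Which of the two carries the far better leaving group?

From (CH₃)₂CH–NH₂ the departing group would be NH₂⁻ (pKₐ(NH₃) ≈ 38). Extremely strong base; never a leaving group.
From (CH₃)₂CH–N₂⁺ the leaving group is N₂ (no meaningful conjugate acid; N₂ departs as an exceptionally stable neutral molecule).
Diazotisation (NaNO₂ / HCl, 0 °C) works by generating a diazonium salt that expels N₂, making (CH₃)₂CH–N₂⁺ enormously more reactive.

(CH₃)₂CH–N₂⁺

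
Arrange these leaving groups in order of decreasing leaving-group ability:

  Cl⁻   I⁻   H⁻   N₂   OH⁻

N₂ > I⁻ > Cl⁻ > OH⁻ > H⁻

Rank by basicity of the departing species: weakest base leaves most easily.
N₂: no meaningful conjugate acid; N₂ departs as an exceptionally stable neutral molecule
I⁻: pKₐ(HI) ≈ -10
Cl⁻: pKₐ(HCl) ≈ -7
OH⁻: pKₐ(H₂O) ≈ 15.7
H⁻: pKₐ(H₂) ≈ 36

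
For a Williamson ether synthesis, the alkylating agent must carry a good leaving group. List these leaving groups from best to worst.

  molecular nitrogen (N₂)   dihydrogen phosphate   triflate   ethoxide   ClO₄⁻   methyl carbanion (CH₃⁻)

molecular nitrogen (N₂): no meaningful conjugate acid; N₂ departs as an exceptionally stable neutral molecule
triflate: pKₐ(CF₃SO₃H (triflic acid)) ≈ -14 — charge spread over three oxygens and a CF₃ group; the premier leaving group in synthesis
ClO₄⁻: pKₐ(HClO₄) ≈ -10 — extremely weak base; rarely used for safety reasons
dihydrogen phosphate: pKₐ(H₃PO₄) ≈ 2.1 — moderate base; biological leaving group after further activation
ethoxide: pKₐ(CH₃CH₂OH) ≈ 16
methyl carbanion (CH₃⁻): pKₐ(CH₄) ≈ 48

molecular nitrogen (N₂) > triflate > ClO₄⁻ > dihydrogen phosphate > ethoxide > methyl carbanion (CH₃⁻)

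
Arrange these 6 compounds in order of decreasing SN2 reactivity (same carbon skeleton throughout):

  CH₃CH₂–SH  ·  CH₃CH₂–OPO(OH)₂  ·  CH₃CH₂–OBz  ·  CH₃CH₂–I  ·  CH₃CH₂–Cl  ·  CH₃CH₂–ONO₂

CH₃CH₂–I > CH₃CH₂–Cl > CH₃CH₂–ONO₂ > CH₃CH₂–OPO(OH)₂ > CH₃CH₂–OBz > CH₃CH₂–SH

With the same alkyl group throughout, only the leaving group differentiates the rates.
A good leaving group is a weak base: the lower the pKₐ of its conjugate acid, the more readily it departs.
CH₃CH₂–I loses I⁻: pKₐ(HI) ≈ -10
CH₃CH₂–Cl loses Cl⁻: pKₐ(HCl) ≈ -7
CH₃CH₂–ONO₂ loses NO₃⁻: pKₐ(HNO₃) ≈ -1.3
CH₃CH₂–OPO(OH)₂ loses H₂PO₄⁻: pKₐ(H₃PO₄) ≈ 2.1
CH₃CH₂–OBz loses PhCOO⁻: pKₐ(C₆H₅COOH) ≈ 4.2
CH₃CH₂–SH loses HS⁻: pKₐ(H₂S) ≈ 7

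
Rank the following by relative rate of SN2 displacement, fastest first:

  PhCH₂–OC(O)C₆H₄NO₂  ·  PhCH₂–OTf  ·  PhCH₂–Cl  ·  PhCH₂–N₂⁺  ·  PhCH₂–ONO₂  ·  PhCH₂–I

Identical carbon frameworks mean the comparison reduces to leaving-group quality.
Rank by basicity of the departing species: weakest base leaves most easily.
PhCH₂–N₂⁺ loses N₂: no meaningful conjugate acid; N₂ departs as an exceptionally stable neutral molecule
PhCH₂–OTf loses OTf⁻: pKₐ(CF₃SO₃H (triflic acid)) ≈ -14
PhCH₂–I loses I⁻: pKₐ(HI) ≈ -10
PhCH₂–Cl loses Cl⁻: pKₐ(HCl) ≈ -7
PhCH₂–ONO₂ loses NO₃⁻: pKₐ(HNO₃) ≈ -1.3
PhCH₂–OC(O)C₆H₄NO₂ loses p-O₂N–C₆H₄–COO⁻: pKₐ(p-nitrobenzoic acid) ≈ 3.4

PhCH₂–N₂⁺ > PhCH₂–OTf > PhCH₂–I > PhCH₂–Cl > PhCH₂–ONO₂ > PhCH₂–OC(O)C₆H₄NO₂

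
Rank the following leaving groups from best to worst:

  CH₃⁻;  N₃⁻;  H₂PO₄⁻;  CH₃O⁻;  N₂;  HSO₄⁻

N₂: no meaningful conjugate acid; N₂ departs as an exceptionally stable neutral molecule
HSO₄⁻: pKₐ(H₂SO₄) ≈ -3
H₂PO₄⁻: pKₐ(H₃PO₄) ≈ 2.1 — moderate base; biological leaving group after further activation
N₃⁻: pKₐ(HN₃) ≈ 4.7 — linear, resonance-stabilised
CH₃O⁻: pKₐ(CH₃OH) ≈ 15.5
CH₃⁻: pKₐ(CH₄) ≈ 48 — unstabilised carbanion; the worst conceivable leaving group

N₂ > HSO₄⁻ > H₂PO₄⁻ > N₃⁻ > CH₃O⁻ > CH₃⁻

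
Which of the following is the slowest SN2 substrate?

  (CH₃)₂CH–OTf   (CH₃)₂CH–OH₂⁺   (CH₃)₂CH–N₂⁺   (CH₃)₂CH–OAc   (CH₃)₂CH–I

Identical carbon frameworks mean the comparison reduces to leaving-group quality.
The more stable X⁻ (or X) is on its own — i.e. the weaker a base it is — the better a leaving group it makes.
(CH₃)₂CH–N₂⁺ loses N₂: no meaningful conjugate acid; N₂ departs as an exceptionally stable neutral molecule
(CH₃)₂CH–OTf loses OTf⁻: pKₐ(CF₃SO₃H (triflic acid)) ≈ -14
(CH₃)₂CH–I loses I⁻: pKₐ(HI) ≈ -10
(CH₃)₂CH–OH₂⁺ loses H₂O: pKₐ(H₃O⁺) ≈ -1.7
(CH₃)₂CH–OAc loses AcO⁻: pKₐ(CH₃COOH) ≈ 4.8

(CH₃)₂CH–OAc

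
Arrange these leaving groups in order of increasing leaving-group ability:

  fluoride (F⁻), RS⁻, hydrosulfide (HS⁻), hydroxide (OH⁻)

A good leaving group is a weak base: the lower the pKₐ of its conjugate acid, the more readily it departs.
fluoride (F⁻): pKₐ(HF) ≈ 3.2
hydrosulfide (HS⁻): pKₐ(H₂S) ≈ 7 — larger and more polarisable than the oxygen analogue
RS⁻: pKₐ(RSH (a thiol)) ≈ 10.5
hydroxide (OH⁻): pKₐ(H₂O) ≈ 15.7
Listed from poorest to best leaving group as asked.

hydroxide (OH⁻) < RS⁻ < hydrosulfide (HS⁻) < fluoride (F⁻)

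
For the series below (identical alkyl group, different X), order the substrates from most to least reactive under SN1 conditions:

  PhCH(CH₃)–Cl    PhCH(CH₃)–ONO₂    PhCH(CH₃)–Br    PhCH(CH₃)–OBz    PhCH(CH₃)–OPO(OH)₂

PhCH(CH₃)–Br > PhCH(CH₃)–Cl > PhCH(CH₃)–ONO₂ > PhCH(CH₃)–OPO(OH)₂ > PhCH(CH₃)–OBz

Identical carbon frameworks mean the comparison reduces to leaving-group quality.
Leaving-group ability tracks the stability of the departed species; conjugate-acid pKₐ is the usual yardstick (lower pKₐ → better LG).
PhCH(CH₃)–Br loses Br⁻: pKₐ(HBr) ≈ -9
PhCH(CH₃)–Cl loses Cl⁻: pKₐ(HCl) ≈ -7
PhCH(CH₃)–ONO₂ loses NO₃⁻: pKₐ(HNO₃) ≈ -1.3
PhCH(CH₃)–OPO(OH)₂ loses H₂PO₄⁻: pKₐ(H₃PO₄) ≈ 2.1
PhCH(CH₃)–OBz loses PhCOO⁻: pKₐ(C₆H₅COOH) ≈ 4.2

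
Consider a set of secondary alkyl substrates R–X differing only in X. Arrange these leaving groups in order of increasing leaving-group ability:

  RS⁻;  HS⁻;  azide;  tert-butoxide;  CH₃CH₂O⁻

azide: pKₐ(HN₃) ≈ 4.7 — linear, resonance-stabilised
HS⁻: pKₐ(H₂S) ≈ 7 — larger and more polarisable than the oxygen analogue
RS⁻: pKₐ(RSH (a thiol)) ≈ 10.5
CH₃CH₂O⁻: pKₐ(CH₃CH₂OH) ≈ 16
tert-butoxide: pKₐ(t-BuOH) ≈ 18 — bulky, strongly basic alkoxide
The question asks for worst first, so the sequence is read in increasing leaving-group ability.

tert-butoxide < CH₃CH₂O⁻ < RS⁻ < HS⁻ < azide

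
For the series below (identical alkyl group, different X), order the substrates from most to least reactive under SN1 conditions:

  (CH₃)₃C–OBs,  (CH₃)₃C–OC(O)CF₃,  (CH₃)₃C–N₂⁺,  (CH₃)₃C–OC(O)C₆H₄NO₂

(CH₃)₃C–N₂⁺ > (CH₃)₃C–OBs > (CH₃)₃C–OC(O)CF₃ > (CH₃)₃C–OC(O)C₆H₄NO₂

With the same alkyl group throughout, only the leaving group differentiates the rates.
A good leaving group is a weak base: the lower the pKₐ of its conjugate acid, the more readily it departs.
(CH₃)₃C–N₂⁺ loses N₂: no meaningful conjugate acid; N₂ departs as an exceptionally stable neutral molecule
(CH₃)₃C–OBs loses OBs⁻: pKₐ(p-BrC₆H₄SO₃H) ≈ -2.8
(CH₃)₃C–OC(O)CF₃ loses CF₃COO⁻: pKₐ(CF₃COOH) ≈ 0.2
(CH₃)₃C–OC(O)C₆H₄NO₂ loses p-O₂N–C₆H₄–COO⁻: pKₐ(p-nitrobenzoic acid) ≈ 3.4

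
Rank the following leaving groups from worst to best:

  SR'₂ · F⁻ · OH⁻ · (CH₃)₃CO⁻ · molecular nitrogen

The more stable X⁻ (or X) is on its own — i.e. the weaker a base it is — the better a leaving group it makes.
molecular nitrogen: no meaningful conjugate acid; N₂ departs as an exceptionally stable neutral molecule
SR'₂: pKₐ(R'₂SH⁺) ≈ -7
F⁻: pKₐ(HF) ≈ 3.2
OH⁻: pKₐ(H₂O) ≈ 15.7
(CH₃)₃CO⁻: pKₐ(t-BuOH) ≈ 18
Listed from poorest to best leaving group as asked.

(CH₃)₃CO⁻ < OH⁻ < F⁻ < SR'₂ < molecular nitrogen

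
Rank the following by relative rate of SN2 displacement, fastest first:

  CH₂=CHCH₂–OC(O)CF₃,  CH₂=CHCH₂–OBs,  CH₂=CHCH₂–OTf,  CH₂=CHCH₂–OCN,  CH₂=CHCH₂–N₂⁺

CH₂=CHCH₂–N₂⁺ > CH₂=CHCH₂–OTf > CH₂=CHCH₂–OBs > CH₂=CHCH₂–OC(O)CF₃ > CH₂=CHCH₂–OCN

With the same alkyl group throughout, only the leaving group differentiates the rates.
The more stable X⁻ (or X) is on its own — i.e. the weaker a base it is — the better a leaving group it makes.
CH₂=CHCH₂–N₂⁺ loses N₂: no meaningful conjugate acid; N₂ departs as an exceptionally stable neutral molecule
CH₂=CHCH₂–OTf loses OTf⁻: pKₐ(CF₃SO₃H (triflic acid)) ≈ -14
CH₂=CHCH₂–OBs loses OBs⁻: pKₐ(p-BrC₆H₄SO₃H) ≈ -2.8
CH₂=CHCH₂–OC(O)CF₃ loses CF₃COO⁻: pKₐ(CF₃COOH) ≈ 0.2
CH₂=CHCH₂–OCN loses NCO⁻: pKₐ(HOCN) ≈ 3.5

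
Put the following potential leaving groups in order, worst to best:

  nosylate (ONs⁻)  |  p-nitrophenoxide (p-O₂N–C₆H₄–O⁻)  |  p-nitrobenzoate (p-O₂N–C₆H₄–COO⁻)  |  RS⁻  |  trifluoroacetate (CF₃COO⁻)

A good leaving group is a weak base: the lower the pKₐ of its conjugate acid, the more readily it departs.
nosylate (ONs⁻): pKₐ(p-O₂NC₆H₄SO₃H) ≈ -3.5
trifluoroacetate (CF₃COO⁻): pKₐ(CF₃COOH) ≈ 0.2
p-nitrobenzoate (p-O₂N–C₆H₄–COO⁻): pKₐ(p-nitrobenzoic acid) ≈ 3.4
p-nitrophenoxide (p-O₂N–C₆H₄–O⁻): pKₐ(p-nitrophenol) ≈ 7.2
RS⁻: pKₐ(RSH (a thiol)) ≈ 10.5
Listed from poorest to best leaving group as asked.

RS⁻ < p-nitrophenoxide (p-O₂N–C₆H₄–O⁻) < p-nitrobenzoate (p-O₂N–C₆H₄–COO⁻) < trifluoroacetate (CF₃COO⁻) < nosylate (ONs⁻)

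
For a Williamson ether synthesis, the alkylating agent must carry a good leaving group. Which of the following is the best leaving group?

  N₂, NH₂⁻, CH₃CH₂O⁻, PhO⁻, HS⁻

N₂: no meaningful conjugate acid; N₂ departs as an exceptionally stable neutral molecule
HS⁻: pKₐ(H₂S) ≈ 7
PhO⁻: pKₐ(C₆H₅OH (phenol)) ≈ 10
CH₃CH₂O⁻: pKₐ(CH₃CH₂OH) ≈ 16
NH₂⁻: pKₐ(NH₃) ≈ 38

N₂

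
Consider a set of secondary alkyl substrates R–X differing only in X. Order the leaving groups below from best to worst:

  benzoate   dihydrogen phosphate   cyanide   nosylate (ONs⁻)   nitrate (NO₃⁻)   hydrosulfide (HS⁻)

Rank by basicity of the departing species: weakest base leaves most easily.
nosylate (ONs⁻): pKₐ(p-O₂NC₆H₄SO₃H) ≈ -3.5 — p-nitro group further stabilises the sulfonate
nitrate (NO₃⁻): pKₐ(HNO₃) ≈ -1.3 — resonance-delocalised over three oxygens
dihydrogen phosphate: pKₐ(H₃PO₄) ≈ 2.1 — moderate base; biological leaving group after further activation
benzoate: pKₐ(C₆H₅COOH) ≈ 4.2 — aryl carboxylate
hydrosulfide (HS⁻): pKₐ(H₂S) ≈ 7 — larger and more polarisable than the oxygen analogue
cyanide: pKₐ(HCN) ≈ 9.2

nosylate (ONs⁻) > nitrate (NO₃⁻) > dihydrogen phosphate > benzoate > hydrosulfide (HS⁻) > cyanide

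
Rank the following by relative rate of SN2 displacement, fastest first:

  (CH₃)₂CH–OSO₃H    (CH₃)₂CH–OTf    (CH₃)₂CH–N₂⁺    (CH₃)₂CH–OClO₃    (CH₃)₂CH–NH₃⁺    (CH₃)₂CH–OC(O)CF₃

Identical carbon frameworks mean the comparison reduces to leaving-group quality.
Leaving-group ability tracks the stability of the departed species; conjugate-acid pKₐ is the usual yardstick (lower pKₐ → better LG).
(CH₃)₂CH–N₂⁺ loses N₂: no meaningful conjugate acid; N₂ departs as an exceptionally stable neutral molecule
(CH₃)₂CH–OTf loses OTf⁻: pKₐ(CF₃SO₃H (triflic acid)) ≈ -14
(CH₃)₂CH–OClO₃ loses ClO₄⁻: pKₐ(HClO₄) ≈ -10
(CH₃)₂CH–OSO₃H loses HSO₄⁻: pKₐ(H₂SO₄) ≈ -3
(CH₃)₂CH–OC(O)CF₃ loses CF₃COO⁻: pKₐ(CF₃COOH) ≈ 0.2
(CH₃)₂CH–NH₃⁺ loses NH₃: pKₐ(NH₄⁺) ≈ 9.2

(CH₃)₂CH–N₂⁺ > (CH₃)₂CH–OTf > (CH₃)₂CH–OClO₃ > (CH₃)₂CH–OSO₃H > (CH₃)₂CH–OC(O)CF₃ > (CH₃)₂CH–NH₃⁺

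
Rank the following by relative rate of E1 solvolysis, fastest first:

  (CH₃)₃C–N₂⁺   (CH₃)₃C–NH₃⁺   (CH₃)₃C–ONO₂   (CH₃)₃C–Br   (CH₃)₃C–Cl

(CH₃)₃C–N₂⁺ > (CH₃)₃C–Br > (CH₃)₃C–Cl > (CH₃)₃C–ONO₂ > (CH₃)₃C–NH₃⁺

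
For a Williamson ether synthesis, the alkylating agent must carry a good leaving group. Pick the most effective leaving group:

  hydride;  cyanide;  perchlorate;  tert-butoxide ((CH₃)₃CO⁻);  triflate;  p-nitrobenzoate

triflate

Rank by basicity of the departing species: weakest base leaves most easily.
triflate: pKₐ(CF₃SO₃H (triflic acid)) ≈ -14
perchlorate: pKₐ(HClO₄) ≈ -10
p-nitrobenzoate: pKₐ(p-nitrobenzoic acid) ≈ 3.4
cyanide: pKₐ(HCN) ≈ 9.2
tert-butoxide ((CH₃)₃CO⁻): pKₐ(t-BuOH) ≈ 18
hydride: pKₐ(H₂) ≈ 36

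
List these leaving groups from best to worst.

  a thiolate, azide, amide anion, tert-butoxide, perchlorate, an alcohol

perchlorate > an alcohol > azide > a thiolate > tert-butoxide > amide anion

perchlorate: pKₐ(HClO₄) ≈ -10 — extremely weak base; rarely used for safety reasons
an alcohol: pKₐ(R'OH₂⁺) ≈ -2.4
azide: pKₐ(HN₃) ≈ 4.7 — linear, resonance-stabilised
a thiolate: pKₐ(RSH (a thiol)) ≈ 10.5 — moderately basic; rarely leaves without activation
tert-butoxide: pKₐ(t-BuOH) ≈ 18
amide anion: pKₐ(NH₃) ≈ 38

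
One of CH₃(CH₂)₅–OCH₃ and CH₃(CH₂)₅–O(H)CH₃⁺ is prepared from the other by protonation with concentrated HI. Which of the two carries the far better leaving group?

From CH₃(CH₂)₅–OCH₃ the departing group would be CH₃O⁻ (pKₐ(CH₃OH) ≈ 15.5). Strong base; alkoxides do not leave unassisted.
From CH₃(CH₂)₅–O(H)CH₃⁺ the leaving group is R'OH (pKₐ(R'OH₂⁺) ≈ -2.4). Neutral; leaves from a protonated ether (an oxonium ion, R–O(H)R'⁺).
Protonation with concentrated HI works by allowing neutral methanol, rather than methoxide, to depart, making CH₃(CH₂)₅–O(H)CH₃⁺ enormously more reactive.

CH₃(CH₂)₅–O(H)CH₃⁺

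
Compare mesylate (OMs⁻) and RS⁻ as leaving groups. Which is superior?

mesylate (OMs⁻) is the better leaving group.
pKₐ(CH₃SO₃H (MsOH)) ≈ -1.9 versus pKₐ(RSH (a thiol)) ≈ 10.5: mesylate (OMs⁻) is the much weaker base.
Resonance-delocalised alkanesulfonate.

mesylate (OMs⁻)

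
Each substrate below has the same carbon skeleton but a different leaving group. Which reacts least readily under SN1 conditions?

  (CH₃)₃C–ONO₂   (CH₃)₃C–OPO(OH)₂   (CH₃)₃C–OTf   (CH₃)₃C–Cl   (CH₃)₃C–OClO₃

(CH₃)₃C–OPO(OH)₂

Same R in every case — rank the leaving groups.
A good leaving group is a weak base: the lower the pKₐ of its conjugate acid, the more readily it departs.
(CH₃)₃C–OTf loses OTf⁻: pKₐ(CF₃SO₃H (triflic acid)) ≈ -14
(CH₃)₃C–OClO₃ loses ClO₄⁻: pKₐ(HClO₄) ≈ -10
(CH₃)₃C–Cl loses Cl⁻: pKₐ(HCl) ≈ -7
(CH₃)₃C–ONO₂ loses NO₃⁻: pKₐ(HNO₃) ≈ -1.3
(CH₃)₃C–OPO(OH)₂ loses H₂PO₄⁻: pKₐ(H₃PO₄) ≈ 2.1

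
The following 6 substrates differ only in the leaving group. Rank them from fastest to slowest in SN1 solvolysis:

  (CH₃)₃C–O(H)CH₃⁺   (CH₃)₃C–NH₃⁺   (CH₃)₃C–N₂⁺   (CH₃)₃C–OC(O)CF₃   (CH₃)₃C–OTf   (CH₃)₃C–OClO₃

With the same alkyl group throughout, only the leaving group differentiates the rates.
Leaving-group ability tracks the stability of the departed species; conjugate-acid pKₐ is the usual yardstick (lower pKₐ → better LG).
(CH₃)₃C–N₂⁺ loses N₂: no meaningful conjugate acid; N₂ departs as an exceptionally stable neutral molecule
(CH₃)₃C–OTf loses OTf⁻: pKₐ(CF₃SO₃H (triflic acid)) ≈ -14
(CH₃)₃C–OClO₃ loses ClO₄⁻: pKₐ(HClO₄) ≈ -10
(CH₃)₃C–O(H)CH₃⁺ loses R'OH: pKₐ(R'OH₂⁺) ≈ -2.4
(CH₃)₃C–OC(O)CF₃ loses CF₃COO⁻: pKₐ(CF₃COOH) ≈ 0.2
(CH₃)₃C–NH₃⁺ loses NH₃: pKₐ(NH₄⁺) ≈ 9.2

(CH₃)₃C–N₂⁺ > (CH₃)₃C–OTf > (CH₃)₃C–OClO₃ > (CH₃)₃C–O(H)CH₃⁺ > (CH₃)₃C–OC(O)CF₃ > (CH₃)₃C–NH₃⁺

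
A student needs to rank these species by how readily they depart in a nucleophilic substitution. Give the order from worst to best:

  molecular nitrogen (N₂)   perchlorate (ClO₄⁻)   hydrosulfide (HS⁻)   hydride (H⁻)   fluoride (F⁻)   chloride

Rank by basicity of the departing species: weakest base leaves most easily.
molecular nitrogen (N₂): no meaningful conjugate acid; N₂ departs as an exceptionally stable neutral molecule
perchlorate (ClO₄⁻): pKₐ(HClO₄) ≈ -10
chloride: pKₐ(HCl) ≈ -7
fluoride (F⁻): pKₐ(HF) ≈ 3.2
hydrosulfide (HS⁻): pKₐ(H₂S) ≈ 7
hydride (H⁻): pKₐ(H₂) ≈ 36
The question asks for worst first, so the sequence is read in increasing leaving-group ability.

hydride (H⁻) < hydrosulfide (HS⁻) < fluoride (F⁻) < chloride < perchlorate (ClO₄⁻) < molecular nitrogen (N₂)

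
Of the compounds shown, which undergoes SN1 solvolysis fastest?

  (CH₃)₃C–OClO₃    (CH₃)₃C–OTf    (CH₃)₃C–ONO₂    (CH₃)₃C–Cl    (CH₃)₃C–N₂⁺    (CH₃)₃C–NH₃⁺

(CH₃)₃C–N₂⁺

Same R in every case — rank the leaving groups.
Leaving-group ability tracks the stability of the departed species; conjugate-acid pKₐ is the usual yardstick (lower pKₐ → better LG).
(CH₃)₃C–N₂⁺ loses N₂: no meaningful conjugate acid; N₂ departs as an exceptionally stable neutral molecule
(CH₃)₃C–OTf loses OTf⁻: pKₐ(CF₃SO₃H (triflic acid)) ≈ -14
(CH₃)₃C–OClO₃ loses ClO₄⁻: pKₐ(HClO₄) ≈ -10
(CH₃)₃C–Cl loses Cl⁻: pKₐ(HCl) ≈ -7
(CH₃)₃C–ONO₂ loses NO₃⁻: pKₐ(HNO₃) ≈ -1.3
(CH₃)₃C–NH₃⁺ loses NH₃: pKₐ(NH₄⁺) ≈ 9.2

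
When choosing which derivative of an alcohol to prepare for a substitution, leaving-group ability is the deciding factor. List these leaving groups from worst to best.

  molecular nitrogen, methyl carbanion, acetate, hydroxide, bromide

methyl carbanion < hydroxide < acetate < bromide < molecular nitrogen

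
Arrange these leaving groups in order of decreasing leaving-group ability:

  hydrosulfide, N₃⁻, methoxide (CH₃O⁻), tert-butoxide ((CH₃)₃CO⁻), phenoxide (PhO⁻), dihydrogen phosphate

dihydrogen phosphate > N₃⁻ > hydrosulfide > phenoxide (PhO⁻) > methoxide (CH₃O⁻) > tert-butoxide ((CH₃)₃CO⁻)

dihydrogen phosphate: pKₐ(H₃PO₄) ≈ 2.1
N₃⁻: pKₐ(HN₃) ≈ 4.7
hydrosulfide: pKₐ(H₂S) ≈ 7
phenoxide (PhO⁻): pKₐ(C₆H₅OH (phenol)) ≈ 10
methoxide (CH₃O⁻): pKₐ(CH₃OH) ≈ 15.5
tert-butoxide ((CH₃)₃CO⁻): pKₐ(t-BuOH) ≈ 18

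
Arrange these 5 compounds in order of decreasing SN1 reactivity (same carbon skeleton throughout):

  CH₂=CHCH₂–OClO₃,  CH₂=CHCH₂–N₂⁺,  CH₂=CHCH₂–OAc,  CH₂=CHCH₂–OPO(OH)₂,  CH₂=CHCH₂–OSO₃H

CH₂=CHCH₂–N₂⁺ > CH₂=CHCH₂–OClO₃ > CH₂=CHCH₂–OSO₃H > CH₂=CHCH₂–OPO(OH)₂ > CH₂=CHCH₂–OAc

With the same alkyl group throughout, only the leaving group differentiates the rates.
A good leaving group is a weak base: the lower the pKₐ of its conjugate acid, the more readily it departs.
CH₂=CHCH₂–N₂⁺ loses N₂: no meaningful conjugate acid; N₂ departs as an exceptionally stable neutral molecule
CH₂=CHCH₂–OClO₃ loses ClO₄⁻: pKₐ(HClO₄) ≈ -10
CH₂=CHCH₂–OSO₃H loses HSO₄⁻: pKₐ(H₂SO₄) ≈ -3
CH₂=CHCH₂–OPO(OH)₂ loses H₂PO₄⁻: pKₐ(H₃PO₄) ≈ 2.1
CH₂=CHCH₂–OAc loses AcO⁻: pKₐ(CH₃COOH) ≈ 4.8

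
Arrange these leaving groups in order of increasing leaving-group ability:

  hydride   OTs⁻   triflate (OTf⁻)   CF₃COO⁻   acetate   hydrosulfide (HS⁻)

A good leaving group is a weak base: the lower the pKₐ of its conjugate acid, the more readily it departs.
triflate (OTf⁻): pKₐ(CF₃SO₃H (triflic acid)) ≈ -14
OTs⁻: pKₐ(p-CH₃C₆H₄SO₃H (TsOH)) ≈ -2.8
CF₃COO⁻: pKₐ(CF₃COOH) ≈ 0.2
acetate: pKₐ(CH₃COOH) ≈ 4.8
hydrosulfide (HS⁻): pKₐ(H₂S) ≈ 7
hydride: pKₐ(H₂) ≈ 36
The question asks for worst first, so the sequence is read in increasing leaving-group ability.

hydride < hydrosulfide (HS⁻) < acetate < CF₃COO⁻ < OTs⁻ < triflate (OTf⁻)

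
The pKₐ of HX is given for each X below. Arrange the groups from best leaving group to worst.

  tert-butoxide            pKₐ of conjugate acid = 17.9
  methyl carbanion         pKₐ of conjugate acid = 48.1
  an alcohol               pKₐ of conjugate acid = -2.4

Lower conjugate-acid pKₐ ⇒ weaker base ⇒ better leaving group.
Sorting by the given values: an alcohol (-2.4), tert-butoxide (17.9), methyl carbanion (48.1).

an alcohol > tert-butoxide > methyl carbanion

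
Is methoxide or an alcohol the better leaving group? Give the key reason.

an alcohol is the better leaving group.
pKₐ(R'OH₂⁺) ≈ -2.4 versus pKₐ(CH₃OH) ≈ 15.5: an alcohol is the much weaker base.
Neutral; leaves from a protonated ether (an oxonium ion, R–O(H)R'⁺).

an alcohol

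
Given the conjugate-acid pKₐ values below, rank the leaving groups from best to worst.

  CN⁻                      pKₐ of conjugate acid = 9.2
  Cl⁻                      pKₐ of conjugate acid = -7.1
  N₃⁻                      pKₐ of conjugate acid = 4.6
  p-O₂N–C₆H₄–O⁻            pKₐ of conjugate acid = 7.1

Lower conjugate-acid pKₐ ⇒ weaker base ⇒ better leaving group.
Sorting by the given values: Cl⁻ (-7.1), N₃⁻ (4.6), p-O₂N–C₆H₄–O⁻ (7.1), CN⁻ (9.2).

Cl⁻ > N₃⁻ > p-O₂N–C₆H₄–O⁻ > CN⁻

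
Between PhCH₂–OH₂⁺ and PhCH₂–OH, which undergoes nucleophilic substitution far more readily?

From PhCH₂–OH the departing group would be OH⁻ (pKₐ(H₂O) ≈ 15.7). Strong base; essentially never leaves without prior activation.
From PhCH₂–OH₂⁺ the leaving group is H₂O (pKₐ(H₃O⁺) ≈ -1.7). Neutral; leaves from a protonated alcohol (R–OH₂⁺).
(In practice PhCH₂–OH₂⁺ is made from PhCH₂–OH by protonation with strong acid, converting the leaving group from hydroxide to neutral water.)

PhCH₂–OH₂⁺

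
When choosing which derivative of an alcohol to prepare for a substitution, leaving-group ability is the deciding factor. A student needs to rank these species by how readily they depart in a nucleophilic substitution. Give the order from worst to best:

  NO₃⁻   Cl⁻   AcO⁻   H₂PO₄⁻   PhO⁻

A good leaving group is a weak base: the lower the pKₐ of its conjugate acid, the more readily it departs.
Cl⁻: pKₐ(HCl) ≈ -7
NO₃⁻: pKₐ(HNO₃) ≈ -1.3 — resonance-delocalised over three oxygens
H₂PO₄⁻: pKₐ(H₃PO₄) ≈ 2.1
AcO⁻: pKₐ(CH₃COOH) ≈ 4.8 — resonance-stabilised but still a weak base
PhO⁻: pKₐ(C₆H₅OH (phenol)) ≈ 10
Reversing gives the worst-to-best order requested.

PhO⁻ < AcO⁻ < H₂PO₄⁻ < NO₃⁻ < Cl⁻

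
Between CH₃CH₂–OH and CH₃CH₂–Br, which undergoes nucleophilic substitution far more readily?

CH₃CH₂–Br

From CH₃CH₂–OH the departing group would be OH⁻ (pKₐ(H₂O) ≈ 15.7). Strong base; essentially never leaves without prior activation.
From CH₃CH₂–Br the leaving group is Br⁻ (pKₐ(HBr) ≈ -9). Weak base; good leaving group.
(In practice CH₃CH₂–Br is made from CH₃CH₂–OH by treatment with PBr₃, replacing the hydroxyl with bromide.)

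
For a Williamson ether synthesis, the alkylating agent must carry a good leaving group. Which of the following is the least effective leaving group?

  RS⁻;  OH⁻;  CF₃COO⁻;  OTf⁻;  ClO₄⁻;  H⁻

H⁻

Rank by basicity of the departing species: weakest base leaves most easily.
OTf⁻: pKₐ(CF₃SO₃H (triflic acid)) ≈ -14
ClO₄⁻: pKₐ(HClO₄) ≈ -10
CF₃COO⁻: pKₐ(CF₃COOH) ≈ 0.2
RS⁻: pKₐ(RSH (a thiol)) ≈ 10.5
OH⁻: pKₐ(H₂O) ≈ 15.7
H⁻: pKₐ(H₂) ≈ 36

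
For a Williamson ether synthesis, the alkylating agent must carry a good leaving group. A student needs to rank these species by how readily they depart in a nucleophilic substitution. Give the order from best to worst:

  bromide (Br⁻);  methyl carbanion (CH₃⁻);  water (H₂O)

Rank by basicity of the departing species: weakest base leaves most easily.
bromide (Br⁻): pKₐ(HBr) ≈ -9
water (H₂O): pKₐ(H₃O⁺) ≈ -1.7
methyl carbanion (CH₃⁻): pKₐ(CH₄) ≈ 48

bromide (Br⁻) > water (H₂O) > methyl carbanion (CH₃⁻)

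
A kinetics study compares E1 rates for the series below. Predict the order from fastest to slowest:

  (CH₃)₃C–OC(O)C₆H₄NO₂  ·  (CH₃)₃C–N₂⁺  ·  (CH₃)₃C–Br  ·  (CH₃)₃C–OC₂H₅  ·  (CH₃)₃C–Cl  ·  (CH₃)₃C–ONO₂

(CH₃)₃C–N₂⁺ > (CH₃)₃C–Br > (CH₃)₃C–Cl > (CH₃)₃C–ONO₂ > (CH₃)₃C–OC(O)C₆H₄NO₂ > (CH₃)₃C–OC₂H₅

Identical carbon frameworks mean the comparison reduces to leaving-group quality.
The more stable X⁻ (or X) is on its own — i.e. the weaker a base it is — the better a leaving group it makes.
(CH₃)₃C–N₂⁺ loses N₂: no meaningful conjugate acid; N₂ departs as an exceptionally stable neutral molecule
(CH₃)₃C–Br loses Br⁻: pKₐ(HBr) ≈ -9
(CH₃)₃C–Cl loses Cl⁻: pKₐ(HCl) ≈ -7
(CH₃)₃C–ONO₂ loses NO₃⁻: pKₐ(HNO₃) ≈ -1.3
(CH₃)₃C–OC(O)C₆H₄NO₂ loses p-O₂N–C₆H₄–COO⁻: pKₐ(p-nitrobenzoic acid) ≈ 3.4
(CH₃)₃C–OC₂H₅ loses CH₃CH₂O⁻: pKₐ(CH₃CH₂OH) ≈ 16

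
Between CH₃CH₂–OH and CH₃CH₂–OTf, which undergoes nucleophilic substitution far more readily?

CH₃CH₂–OTf

From CH₃CH₂–OH the departing group would be OH⁻ (pKₐ(H₂O) ≈ 15.7). Strong base; essentially never leaves without prior activation.
From CH₃CH₂–OTf the leaving group is OTf⁻ (pKₐ(CF₃SO₃H (triflic acid)) ≈ -14). Charge spread over three oxygens and a CF₃ group; the premier leaving group in synthesis.
(In practice CH₃CH₂–OTf is made from CH₃CH₂–OH by treatment with Tf₂O / 2,6-lutidine, converting the hydroxyl into a triflate.)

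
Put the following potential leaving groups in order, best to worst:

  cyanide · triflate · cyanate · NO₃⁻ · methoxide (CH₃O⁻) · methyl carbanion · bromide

triflate > bromide > NO₃⁻ > cyanate > cyanide > methoxide (CH₃O⁻) > methyl carbanion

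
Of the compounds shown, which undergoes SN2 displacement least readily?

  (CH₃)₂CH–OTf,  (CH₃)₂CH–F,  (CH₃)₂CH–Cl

(CH₃)₂CH–F

Same R in every case — rank the leaving groups.
A good leaving group is a weak base: the lower the pKₐ of its conjugate acid, the more readily it departs.
(CH₃)₂CH–OTf loses OTf⁻: pKₐ(CF₃SO₃H (triflic acid)) ≈ -14
(CH₃)₂CH–Cl loses Cl⁻: pKₐ(HCl) ≈ -7
(CH₃)₂CH–F loses F⁻: pKₐ(HF) ≈ 3.2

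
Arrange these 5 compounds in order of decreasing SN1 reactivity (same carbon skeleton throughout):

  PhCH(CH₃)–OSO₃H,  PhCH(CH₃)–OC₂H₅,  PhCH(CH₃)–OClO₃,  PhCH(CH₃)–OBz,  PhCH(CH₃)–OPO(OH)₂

With the same alkyl group throughout, only the leaving group differentiates the rates.
A good leaving group is a weak base: the lower the pKₐ of its conjugate acid, the more readily it departs.
PhCH(CH₃)–OClO₃ loses ClO₄⁻: pKₐ(HClO₄) ≈ -10
PhCH(CH₃)–OSO₃H loses HSO₄⁻: pKₐ(H₂SO₄) ≈ -3
PhCH(CH₃)–OPO(OH)₂ loses H₂PO₄⁻: pKₐ(H₃PO₄) ≈ 2.1
PhCH(CH₃)–OBz loses PhCOO⁻: pKₐ(C₆H₅COOH) ≈ 4.2
PhCH(CH₃)–OC₂H₅ loses CH₃CH₂O⁻: pKₐ(CH₃CH₂OH) ≈ 16

PhCH(CH₃)–OClO₃ > PhCH(CH₃)–OSO₃H > PhCH(CH₃)–OPO(OH)₂ > PhCH(CH₃)–OBz > PhCH(CH₃)–OC₂H₅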